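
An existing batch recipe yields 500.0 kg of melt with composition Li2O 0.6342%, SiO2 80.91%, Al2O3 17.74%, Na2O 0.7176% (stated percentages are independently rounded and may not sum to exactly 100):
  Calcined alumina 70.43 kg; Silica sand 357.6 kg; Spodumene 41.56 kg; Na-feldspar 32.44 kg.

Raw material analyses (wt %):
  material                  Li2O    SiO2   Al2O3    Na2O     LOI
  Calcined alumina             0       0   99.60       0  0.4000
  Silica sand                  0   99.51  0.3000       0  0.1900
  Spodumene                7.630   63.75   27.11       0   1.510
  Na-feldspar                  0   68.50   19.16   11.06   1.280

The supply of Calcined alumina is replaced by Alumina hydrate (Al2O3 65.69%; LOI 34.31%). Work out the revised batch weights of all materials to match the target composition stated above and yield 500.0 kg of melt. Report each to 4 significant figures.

Each numeric step carries full precision at each step — intermediates are displayed (rounded to four significant figures) within the worked lines — a single rounding completes every reported value — all derived quantities are recomputed in exact precision (totals, four oxide percentages, yield, glass mass, ignition loss) using the weight values for 500.0 kg of glass as given in the problem or the answer.
Oxide-by-oxide targets in 500.0 kg melt:
  Li2O: 0.6342% × 500.0 = 3.171 kg
  SiO2: 80.91% × 500.0 = 404.6 kg
  Al2O3: 17.74% × 500.0 = 88.70 kg
  Na2O: 0.7176% × 500.0 = 3.588 kg
Verifying the oxide balance with the batch weights as given, per the basis as stated (every target is met by its sum exact up to rounding of places):
  Li2O: 41.56·0.07630 = 3.171 kg (target 3.171 kg)
  SiO2: 357.6·0.9951 + 41.56·0.6375 + 32.44·0.6850 = 404.6 kg (target 404.6 kg)
  Al2O3: 106.8·0.6569 + 357.6·0.003000 + 41.56·0.2711 + 32.44·0.1916 = 88.71 kg (target 88.70 kg)
  Na2O: 32.44·0.1106 = 3.588 kg (target 3.588 kg)
Glass-mass sanity pass: total charge less LOI = 500.0 kg (targets for the oxides total 500.0 kg; against the stated basis, 500.0 kg — deltas are rounding alone).
Whole-batch sum: Σ batch = 538.4 kg; loss to ignition Σ batch·LOI = 38.37 kg; yield, glass over the total, = 92.87%.

Revised batch per 500.0 kg melt:
  Alumina hydrate: 106.8 kg
  Silica sand: 357.6 kg
  Spodumene: 41.56 kg
  Na-feldspar: 32.44 kg
Total batch = 538.4 kg; LOI loss = 38.37 kg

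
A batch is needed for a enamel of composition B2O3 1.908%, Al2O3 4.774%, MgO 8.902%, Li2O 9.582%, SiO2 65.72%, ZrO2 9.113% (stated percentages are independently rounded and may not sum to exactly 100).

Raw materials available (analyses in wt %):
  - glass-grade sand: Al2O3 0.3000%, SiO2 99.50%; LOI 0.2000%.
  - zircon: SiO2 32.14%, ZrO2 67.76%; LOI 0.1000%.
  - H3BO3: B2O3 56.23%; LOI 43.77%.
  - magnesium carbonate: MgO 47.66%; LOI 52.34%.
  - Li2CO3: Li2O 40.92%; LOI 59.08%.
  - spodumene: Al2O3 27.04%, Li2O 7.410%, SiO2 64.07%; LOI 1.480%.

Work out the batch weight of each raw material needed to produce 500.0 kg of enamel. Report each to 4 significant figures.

Batch per 500.0 kg enamel:
  glass-grade sand: 253.5 kg
  zircon: 67.24 kg
  H3BO3: 16.97 kg
  magnesium carbonate: 93.39 kg
  Li2CO3: 101.6 kg
  spodumene: 85.46 kg
Total batch = 618.2 kg; LOI loss = 118.2 kg; yield = 80.88%

All internal work runs at exact precision through every step; intermediates appear rounded to 4 significant digits across the worked steps; each reported figure includes exactly one rounding — all derived quantities (the yield, the totals, net glass mass, LOI, six oxide percentages) are computed from the batch weights per 500.0 kg of glass at full float precision, as they appear in either problem or answer.
Per-oxide target masses for 500.0 kg enamel:
  B2O3: 1.908% × 500.0 = 9.540 kg
  Al2O3: 4.774% × 500.0 = 23.87 kg
  MgO: 8.902% × 500.0 = 44.51 kg
  Li2O: 9.582% × 500.0 = 47.91 kg
  SiO2: 65.72% × 500.0 = 328.6 kg
  ZrO2: 9.113% × 500.0 = 45.56 kg
Mass-balance tally per oxide applying the batch weights above, against the basis in use (delivered sums recover each target exact up to rounding of places):
  B2O3: 16.97·0.5623 = 9.542 kg (target 9.540 kg)
  Al2O3: 253.5·0.003000 + 85.46·0.2704 = 23.87 kg (target 23.87 kg)
  MgO: 93.39·0.4766 = 44.51 kg (target 44.51 kg)
  Li2O: 101.6·0.4092 + 85.46·0.07410 = 47.91 kg (target 47.91 kg)
  SiO2: 253.5·0.9950 + 67.24·0.3214 + 85.46·0.6407 = 328.6 kg (target 328.6 kg)
  ZrO2: 67.24·0.6776 = 45.56 kg (target 45.56 kg)
Glass mass check: batch Σ − ignition loss = 500.0 kg (oxide target masses add up to 500.0 kg; against the stated basis, 500.0 kg — deltas are rounding alone).
Adding the batch up: Σ batch = 618.2 kg; LOI loss = Σ batch·LOI = 118.2 kg; yield: glass divided by total = 80.88%.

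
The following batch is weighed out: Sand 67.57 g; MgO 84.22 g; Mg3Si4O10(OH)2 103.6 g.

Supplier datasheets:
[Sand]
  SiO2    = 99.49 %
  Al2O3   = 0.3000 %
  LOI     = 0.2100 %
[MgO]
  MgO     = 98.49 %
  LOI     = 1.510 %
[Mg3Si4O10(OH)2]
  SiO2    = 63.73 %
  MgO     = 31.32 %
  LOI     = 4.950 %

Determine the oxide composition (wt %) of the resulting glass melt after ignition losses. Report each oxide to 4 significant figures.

The whole derivation carries full precision at every stage; mid-chain values are shown (rounded to four significant figures) on the page; every reported figure carries a single rounding. The derived quantities, which include ignition loss, totals, net glass mass, three oxide percentages, yield, are computed in exact precision, exactly as shown in the question or the answer, from the weighed amounts at 248.8 g of glass.
Delivered oxide masses:
  SiO2: 67.57·0.9949 + 103.6·0.6373 = 133.2 g
  Al2O3: 67.57·0.003000 = 0.2027 g
  MgO: 84.22·0.9849 + 103.6·0.3132 = 115.4 g
LOI: 67.57·0.002100 + 84.22·0.01510 + 103.6·0.04950 = 6.542 g
The glass mass, total less LOI, = 255.4 − 6.542 = 248.8 g (matching Σ of the oxides)
each wt % is 100 × oxide ÷ glass

Glass mass = 248.8 g (batch 255.4 − LOI 6.542).
Composition: SiO2 53.55%, Al2O3 0.08146%, MgO 46.37%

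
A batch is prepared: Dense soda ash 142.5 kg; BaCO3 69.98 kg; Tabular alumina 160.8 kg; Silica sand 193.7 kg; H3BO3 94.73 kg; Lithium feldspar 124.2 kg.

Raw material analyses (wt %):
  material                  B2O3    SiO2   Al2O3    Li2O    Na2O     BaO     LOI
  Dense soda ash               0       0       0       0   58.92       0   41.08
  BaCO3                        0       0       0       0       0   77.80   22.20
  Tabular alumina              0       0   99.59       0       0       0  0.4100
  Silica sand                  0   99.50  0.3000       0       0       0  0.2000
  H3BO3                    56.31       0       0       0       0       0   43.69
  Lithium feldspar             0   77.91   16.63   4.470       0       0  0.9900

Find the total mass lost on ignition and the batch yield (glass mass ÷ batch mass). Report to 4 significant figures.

LOI loss = 117.7 kg; glass = 668.2 kg; yield = 85.02%

The working math carries full float precision from start to finish — in-progress results are rounded to 4 significant figures as shown — exactly one rounding goes into every reported value — derived quantities (the six compositions, ignition loss, net glass mass, totals, yield) are re-derived starting from the weights for 668.2 kg of glass at full float precision, precisely as stated by problem or answer.
Ignition loss by material:
  Dense soda ash: 142.5 × 0.4108 = 58.54 kg
  BaCO3: 69.98 × 0.2220 = 15.54 kg
  Tabular alumina: 160.8 × 0.004100 = 0.6593 kg
  Silica sand: 193.7 × 0.002000 = 0.3874 kg
  H3BO3: 94.73 × 0.4369 = 41.39 kg
  Lithium feldspar: 124.2 × 0.009900 = 1.230 kg
Total LOI = 117.7 kg
Glass = batch − LOI = 785.9 − 117.7 = 668.2 kg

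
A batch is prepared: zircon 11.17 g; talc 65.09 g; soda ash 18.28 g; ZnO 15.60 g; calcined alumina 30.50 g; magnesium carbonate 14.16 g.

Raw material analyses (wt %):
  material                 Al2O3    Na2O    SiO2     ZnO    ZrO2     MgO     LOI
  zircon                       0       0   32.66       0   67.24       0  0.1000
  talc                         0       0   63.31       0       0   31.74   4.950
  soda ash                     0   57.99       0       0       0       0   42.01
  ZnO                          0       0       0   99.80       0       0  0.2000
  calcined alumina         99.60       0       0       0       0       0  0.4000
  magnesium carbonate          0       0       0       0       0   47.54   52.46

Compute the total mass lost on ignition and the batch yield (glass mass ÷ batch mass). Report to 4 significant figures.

Each numeric step keeps exact precision from first step to last; intermediates appear, rounded to 4 significant figures, within the worked lines; each reported number carries a single rounding; the derived quantities (ignition loss, the totals, glass mass, six oxide percentages, the yield) are re-derived at exact precision from the batch weights per 136.3 g of glass as they appear in question or answer.
Per-material ignition loss:
  zircon: 11.17 × 0.001000 = 0.01117 g
  talc: 65.09 × 0.04950 = 3.222 g
  soda ash: 18.28 × 0.4201 = 7.679 g
  ZnO: 15.60 × 0.002000 = 0.03120 g
  calcined alumina: 30.50 × 0.004000 = 0.1220 g
  magnesium carbonate: 14.16 × 0.5246 = 7.428 g
Total LOI = 18.49 g
Glass = batch − LOI = 154.8 − 18.49 = 136.3 g

LOI loss = 18.49 g; glass = 136.3 g; yield = 88.05%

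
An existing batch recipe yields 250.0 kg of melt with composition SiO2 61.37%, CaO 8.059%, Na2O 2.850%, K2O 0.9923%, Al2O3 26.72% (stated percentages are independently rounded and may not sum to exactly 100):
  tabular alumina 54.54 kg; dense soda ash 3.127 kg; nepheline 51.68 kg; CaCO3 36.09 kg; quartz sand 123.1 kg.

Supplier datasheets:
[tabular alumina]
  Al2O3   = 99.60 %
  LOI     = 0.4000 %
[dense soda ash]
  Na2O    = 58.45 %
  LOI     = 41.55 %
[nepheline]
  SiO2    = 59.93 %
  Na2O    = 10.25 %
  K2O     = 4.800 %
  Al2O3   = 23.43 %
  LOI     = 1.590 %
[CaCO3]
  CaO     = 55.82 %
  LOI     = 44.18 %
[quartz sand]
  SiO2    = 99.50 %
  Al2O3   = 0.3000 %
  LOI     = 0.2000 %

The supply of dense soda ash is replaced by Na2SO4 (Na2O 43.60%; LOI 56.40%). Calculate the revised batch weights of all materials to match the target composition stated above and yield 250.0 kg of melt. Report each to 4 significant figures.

The intermediate values appear rounded to 4 significant figures within the worked lines. Every computation carries exact precision through every step — every reported value is rounded once only. The derived quantities (yield, ignition loss, five oxide percentages, net glass mass, totals) are carried at full float precision from the weighed amounts per 250.0 kg of glass, precisely as stated by the problem or the answer.
Per-oxide target masses for 250.0 kg melt:
  SiO2: 61.37% × 250.0 = 153.4 kg
  CaO: 8.059% × 250.0 = 20.15 kg
  Na2O: 2.850% × 250.0 = 7.125 kg
  K2O: 0.9923% × 250.0 = 2.481 kg
  Al2O3: 26.72% × 250.0 = 66.80 kg
Oxide-by-oxide audit applying the batch weights above, per the basis as stated (delivered sums recover each target modulo rounding of the values):
  SiO2: 51.68·0.5993 + 123.1·0.9950 = 153.5 kg (target 153.4 kg)
  CaO: 36.09·0.5582 = 20.15 kg (target 20.15 kg)
  Na2O: 4.192·0.4360 + 51.68·0.1025 = 7.125 kg (target 7.125 kg)
  K2O: 51.68·0.04800 = 2.481 kg (target 2.481 kg)
  Al2O3: 54.54·0.9960 + 51.68·0.2343 + 123.1·0.003000 = 66.80 kg (target 66.80 kg)
Glass-mass bookkeeping: batch Σ − ignition loss = 250.0 kg (the Σ of target masses is 250.0 kg; versus the stated basis of 250.0 kg — a pure rounding effect).
Whole-batch sum: Σ batch = 269.6 kg; the LOI term Σ batch·LOI equals 19.59 kg; yield, glass over the total, = 92.73%.

Revised batch per 250.0 kg melt:
  tabular alumina: 54.54 kg
  Na2SO4: 4.192 kg
  nepheline: 51.68 kg
  CaCO3: 36.09 kg
  quartz sand: 123.1 kg
Total batch = 269.6 kg; LOI loss = 19.59 kg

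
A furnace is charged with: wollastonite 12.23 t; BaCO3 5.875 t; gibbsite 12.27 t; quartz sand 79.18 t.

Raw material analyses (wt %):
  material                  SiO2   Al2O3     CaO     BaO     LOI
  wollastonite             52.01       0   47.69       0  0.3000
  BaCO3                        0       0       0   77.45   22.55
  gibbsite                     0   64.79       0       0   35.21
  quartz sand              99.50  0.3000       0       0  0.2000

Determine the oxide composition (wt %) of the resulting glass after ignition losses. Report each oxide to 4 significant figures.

In-progress results are shown, with 4-significant-digit rounding, as written; all internal work keeps exact precision in all steps; each reported result is rounded only once. All derived quantities, which include the totals, LOI, yield, the four compositions, glass mass, are rebuilt in full float precision, as written in problem or answer, starting from the weights for 103.7 t of glass.
What the batch supplies per oxide:
  SiO2: 12.23·0.5201 + 79.18·0.9950 = 85.14 t
  Al2O3: 12.27·0.6479 + 79.18·0.003000 = 8.187 t
  CaO: 12.23·0.4769 = 5.832 t
  BaO: 5.875·0.7745 = 4.550 t
LOI: 12.23·0.003000 + 5.875·0.2255 + 12.27·0.3521 + 79.18·0.002000 = 5.840 t
Glass mass = batch − LOI = 109.6 − 5.840 = 103.7 t (consistent with Σ oxide mass)
each oxide over glass, ×100, is wt %

Glass mass = 103.7 t (batch 109.6 − LOI 5.840).
Composition: SiO2 82.10%, Al2O3 7.894%, CaO 5.624%, BaO 4.387%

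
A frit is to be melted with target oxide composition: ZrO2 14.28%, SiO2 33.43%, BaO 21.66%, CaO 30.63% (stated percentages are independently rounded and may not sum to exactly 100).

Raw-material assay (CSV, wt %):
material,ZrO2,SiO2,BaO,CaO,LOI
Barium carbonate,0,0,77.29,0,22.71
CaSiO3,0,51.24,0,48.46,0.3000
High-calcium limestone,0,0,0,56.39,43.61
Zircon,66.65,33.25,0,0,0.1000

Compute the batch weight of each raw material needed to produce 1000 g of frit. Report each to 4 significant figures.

Batch per 1000 g frit:
  Barium carbonate: 280.2 g
  CaSiO3: 513.4 g
  High-calcium limestone: 102.0 g
  Zircon: 214.3 g
Total batch = 1110 g; LOI loss = 109.9 g; yield = 90.10%

The whole derivation maintains exact precision through the solve; mid-chain values are printed (rounded to 4 significant digits) at each printed step. Every reported value is rounded once only. Derived quantities, which include totals, yield, four oxide percentages, LOI, net glass mass, are recomputed at full precision, exactly as printed in question or answer, starting from the weights on 1000 g of glass.
Target masses of each oxide per 1000 g frit:
  ZrO2: 14.28% × 1000 = 142.8 g
  SiO2: 33.43% × 1000 = 334.3 g
  BaO: 21.66% × 1000 = 216.6 g
  CaO: 30.63% × 1000 = 306.3 g
A balance pass over the oxides, on the weights just shown, at the basis given (target by target, the sums agree exact up to rounding of places):
  ZrO2: 214.3·0.6665 = 142.8 g (target 142.8 g)
  SiO2: 513.4·0.5124 + 214.3·0.3325 = 334.3 g (target 334.3 g)
  BaO: 280.2·0.7729 = 216.6 g (target 216.6 g)
  CaO: 513.4·0.4846 + 102.0·0.5639 = 306.3 g (target 306.3 g)
Glass-mass sanity pass: batch Σ − ignition loss = 1000 g (summing oxide targets gives 1000 g; basis as stated: 1000 g — deltas are rounding alone).
Adding the batch up: Σ batch = 1110 g; the LOI term Σ batch·LOI equals 109.9 g; yield = glass ÷ total batch = 90.10%.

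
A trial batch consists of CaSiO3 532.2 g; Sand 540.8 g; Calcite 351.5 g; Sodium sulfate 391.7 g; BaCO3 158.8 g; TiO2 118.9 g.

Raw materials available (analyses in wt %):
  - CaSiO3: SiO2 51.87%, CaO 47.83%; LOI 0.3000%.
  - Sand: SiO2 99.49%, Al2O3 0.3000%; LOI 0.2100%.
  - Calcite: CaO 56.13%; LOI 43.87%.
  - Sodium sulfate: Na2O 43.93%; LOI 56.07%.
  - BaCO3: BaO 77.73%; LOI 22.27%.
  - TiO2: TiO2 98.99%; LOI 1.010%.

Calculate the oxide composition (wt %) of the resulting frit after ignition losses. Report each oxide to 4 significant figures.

Working values are displayed rounded to four significant digits across the worked steps. Every computation keeps full precision all the way through. Exactly one rounding lands on every reported number — the derived quantities, which include totals, net glass mass, yield, the six compositions, ignition loss, are carried at full float precision, as given in either problem or answer, using the weight values for 1681 g of glass.
Delivered oxide masses:
  SiO2: 532.2·0.5187 + 540.8·0.9949 = 814.1 g
  TiO2: 118.9·0.9899 = 117.7 g
  Al2O3: 540.8·0.003000 = 1.622 g
  CaO: 532.2·0.4783 + 351.5·0.5613 = 451.8 g
  BaO: 158.8·0.7773 = 123.4 g
  Na2O: 391.7·0.4393 = 172.1 g
LOI: 532.2·0.003000 + 540.8·0.002100 + 351.5·0.4387 + 391.7·0.5607 + 158.8·0.2227 + 118.9·0.01010 = 413.1 g
The glass mass, total less LOI, = 2094 − 413.1 = 1681 g (consistent with Σ oxide mass)
wt % = oxide mass / glass mass × 100

Glass mass = 1681 g (batch 2094 − LOI 413.1).
Composition: SiO2 48.44%, TiO2 7.003%, Al2O3 0.09653%, CaO 26.88%, BaO 7.344%, Na2O 10.24%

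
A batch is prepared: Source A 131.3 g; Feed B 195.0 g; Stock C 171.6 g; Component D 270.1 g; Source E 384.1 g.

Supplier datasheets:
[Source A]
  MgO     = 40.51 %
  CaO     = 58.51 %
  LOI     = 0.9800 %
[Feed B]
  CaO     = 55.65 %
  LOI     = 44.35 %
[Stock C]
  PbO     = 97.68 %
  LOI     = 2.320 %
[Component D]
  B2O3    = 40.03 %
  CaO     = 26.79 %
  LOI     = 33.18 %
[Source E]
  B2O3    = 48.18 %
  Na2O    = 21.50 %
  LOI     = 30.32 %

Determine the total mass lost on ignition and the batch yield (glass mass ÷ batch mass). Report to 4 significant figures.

LOI loss = 297.8 g; glass = 854.3 g; yield = 74.15%

Intermediates are shown rounded to 4 significant figures as written; all internal work runs at full precision at each step — each reported value sees exactly one rounding — derived quantities, including five oxide percentages, LOI, the yield, totals, glass mass, are recomputed from the weighed amounts at 854.3 g of glass at exact precision exactly as shown in the question or the answer.
Each material's LOI contribution:
  Source A: 131.3 × 0.009800 = 1.287 g
  Feed B: 195.0 × 0.4435 = 86.48 g
  Stock C: 171.6 × 0.02320 = 3.981 g
  Component D: 270.1 × 0.3318 = 89.62 g
  Source E: 384.1 × 0.3032 = 116.5 g
Total LOI = 297.8 g
Glass = batch − LOI = 1152 − 297.8 = 854.3 g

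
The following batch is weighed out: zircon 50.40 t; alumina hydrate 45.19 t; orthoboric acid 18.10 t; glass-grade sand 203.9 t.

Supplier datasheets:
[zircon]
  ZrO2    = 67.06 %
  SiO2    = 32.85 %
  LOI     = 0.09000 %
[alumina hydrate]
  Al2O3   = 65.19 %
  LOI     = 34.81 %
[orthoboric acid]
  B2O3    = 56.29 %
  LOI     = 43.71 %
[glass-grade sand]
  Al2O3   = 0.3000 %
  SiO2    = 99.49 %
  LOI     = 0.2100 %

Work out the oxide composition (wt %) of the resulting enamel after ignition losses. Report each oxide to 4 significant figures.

Glass mass = 293.5 t (batch 317.6 − LOI 24.12).
Composition: Al2O3 10.25%, B2O3 3.472%, ZrO2 11.52%, SiO2 74.77%

Each numeric step runs at full precision through every step. Mid-chain values appear (rounded to 4 significant digits) on the page. A single rounding finalizes each reported figure; all derived quantities are rebuilt in full float precision (yield, ignition loss, the four compositions, the totals, net glass mass) from the batch weights per 293.5 t of glass exactly as shown in question or answer.
Oxide-by-oxide delivered mass:
  Al2O3: 45.19·0.6519 + 203.9·0.003000 = 30.07 t
  B2O3: 18.10·0.5629 = 10.19 t
  ZrO2: 50.40·0.6706 = 33.80 t
  SiO2: 50.40·0.3285 + 203.9·0.9949 = 219.4 t
LOI: 50.40·9.000e-04 + 45.19·0.3481 + 18.10·0.4371 + 203.9·0.002100 = 24.12 t
Glass = total batch minus LOI = 317.6 − 24.12 = 293.5 t (matching Σ of the oxides)
wt %: oxide over glass, times 100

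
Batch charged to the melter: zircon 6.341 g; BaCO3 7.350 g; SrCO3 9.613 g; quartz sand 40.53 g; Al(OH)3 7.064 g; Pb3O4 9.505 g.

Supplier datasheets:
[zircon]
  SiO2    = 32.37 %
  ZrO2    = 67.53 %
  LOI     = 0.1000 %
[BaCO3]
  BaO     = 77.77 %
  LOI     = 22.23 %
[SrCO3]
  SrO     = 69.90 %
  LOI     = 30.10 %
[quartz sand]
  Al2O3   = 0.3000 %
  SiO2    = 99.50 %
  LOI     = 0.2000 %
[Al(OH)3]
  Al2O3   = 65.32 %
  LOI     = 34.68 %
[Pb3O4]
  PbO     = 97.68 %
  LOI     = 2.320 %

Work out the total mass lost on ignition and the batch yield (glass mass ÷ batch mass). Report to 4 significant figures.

Intermediates are shown rounded to four significant digits at each printed step; the working math runs at exact precision at every stage — every reported result is rounded a single time; derived quantities, including net glass mass, yield, ignition loss, the six compositions, the totals, are carried from the weighed amounts at 73.12 g of glass at exact precision as set out in question or answer.
Each material's LOI contribution:
  zircon: 6.341 × 0.001000 = 0.006341 g
  BaCO3: 7.350 × 0.2223 = 1.634 g
  SrCO3: 9.613 × 0.3010 = 2.894 g
  quartz sand: 40.53 × 0.002000 = 0.08106 g
  Al(OH)3: 7.064 × 0.3468 = 2.450 g
  Pb3O4: 9.505 × 0.02320 = 0.2205 g
Total LOI = 7.285 g
Glass = batch − LOI = 80.40 − 7.285 = 73.12 g

LOI loss = 7.285 g; glass = 73.12 g; yield = 90.94%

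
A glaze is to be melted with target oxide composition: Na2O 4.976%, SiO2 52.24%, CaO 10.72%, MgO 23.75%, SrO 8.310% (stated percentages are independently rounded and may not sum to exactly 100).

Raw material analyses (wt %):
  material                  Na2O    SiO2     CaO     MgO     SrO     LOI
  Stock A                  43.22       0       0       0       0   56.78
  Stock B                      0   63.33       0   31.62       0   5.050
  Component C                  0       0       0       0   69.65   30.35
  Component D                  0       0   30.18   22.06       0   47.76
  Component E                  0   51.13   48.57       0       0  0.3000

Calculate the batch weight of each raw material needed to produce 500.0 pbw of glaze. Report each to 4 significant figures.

The whole derivation carries exact precision at all times; rounding to 4 significant figures extends to each in-between result as printed — each reported number undergoes a single rounding. All derived quantities, including the totals, LOI, the five compositions, yield, glass mass, are recomputed from the batch weights on 500.0 pbw of glass in full float precision, precisely as stated by question or answer.
Oxide-by-oxide targets in 500.0 pbw glaze:
  Na2O: 4.976% × 500.0 = 24.88 pbw
  SiO2: 52.24% × 500.0 = 261.2 pbw
  CaO: 10.72% × 500.0 = 53.60 pbw
  MgO: 23.75% × 500.0 = 118.8 pbw
  SrO: 8.310% × 500.0 = 41.55 pbw
A balance pass over the oxides, using the reported weights, versus the basis set out (sum by sum, the targets are met exact up to rounding of places):
  Na2O: 57.57·0.4322 = 24.88 pbw (target 24.88 pbw)
  SiO2: 345.2·0.6333 + 83.31·0.5113 = 261.2 pbw (target 261.2 pbw)
  CaO: 43.53·0.3018 + 83.31·0.4857 = 53.60 pbw (target 53.60 pbw)
  MgO: 345.2·0.3162 + 43.53·0.2206 = 118.8 pbw (target 118.8 pbw)
  SrO: 59.66·0.6965 = 41.55 pbw (target 41.55 pbw)
Auditing the glass mass value: total batch − LOI = 500.0 pbw (the targets, summed, come to 500.0 pbw; basis as stated: 500.0 pbw — differing by rounding only).
Total batch = Σ batch = 589.3 pbw; ignition loss, Σ(batch × LOI) = 89.27 pbw; glass ÷ batch gives a yield of 84.85%.

Batch per 500.0 pbw glaze:
  Stock A: 57.57 pbw
  Stock B: 345.2 pbw
  Component C: 59.66 pbw
  Component D: 43.53 pbw
  Component E: 83.31 pbw
Total batch = 589.3 pbw; LOI loss = 89.27 pbw; yield = 84.85%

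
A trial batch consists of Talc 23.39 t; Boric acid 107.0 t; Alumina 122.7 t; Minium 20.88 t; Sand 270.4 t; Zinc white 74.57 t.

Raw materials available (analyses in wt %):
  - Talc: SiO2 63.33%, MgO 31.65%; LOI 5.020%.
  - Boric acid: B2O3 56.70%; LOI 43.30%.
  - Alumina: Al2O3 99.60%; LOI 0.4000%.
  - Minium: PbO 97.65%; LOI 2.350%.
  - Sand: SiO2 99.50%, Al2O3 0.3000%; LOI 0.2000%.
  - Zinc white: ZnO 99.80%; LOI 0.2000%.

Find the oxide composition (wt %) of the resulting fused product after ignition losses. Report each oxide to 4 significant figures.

All arithmetic runs at full precision in every operation; mid-chain values are shown rounded off to 4 significant digits on the page — a single rounding finalizes each reported figure — all derived quantities (six oxide percentages, ignition loss, net glass mass, totals, the yield) are rebuilt starting from the weights on 569.8 t of glass in full precision, exactly as printed in the question or the answer.
What the batch supplies per oxide:
  PbO: 20.88·0.9765 = 20.39 t
  ZnO: 74.57·0.9980 = 74.42 t
  SiO2: 23.39·0.6333 + 270.4·0.9950 = 283.9 t
  B2O3: 107.0·0.5670 = 60.67 t
  MgO: 23.39·0.3165 = 7.403 t
  Al2O3: 122.7·0.9960 + 270.4·0.003000 = 123.0 t
LOI: 23.39·0.05020 + 107.0·0.4330 + 122.7·0.004000 + 20.88·0.02350 + 270.4·0.002000 + 74.57·0.002000 = 49.18 t
Glass mass = batch − LOI = 618.9 − 49.18 = 569.8 t (= the summed oxide contributions)
wt % = 100 × oxide mass / glass mass

Glass mass = 569.8 t (batch 618.9 − LOI 49.18).
Composition: PbO 3.579%, ZnO 13.06%, SiO2 49.82%, B2O3 10.65%, MgO 1.299%, Al2O3 21.59%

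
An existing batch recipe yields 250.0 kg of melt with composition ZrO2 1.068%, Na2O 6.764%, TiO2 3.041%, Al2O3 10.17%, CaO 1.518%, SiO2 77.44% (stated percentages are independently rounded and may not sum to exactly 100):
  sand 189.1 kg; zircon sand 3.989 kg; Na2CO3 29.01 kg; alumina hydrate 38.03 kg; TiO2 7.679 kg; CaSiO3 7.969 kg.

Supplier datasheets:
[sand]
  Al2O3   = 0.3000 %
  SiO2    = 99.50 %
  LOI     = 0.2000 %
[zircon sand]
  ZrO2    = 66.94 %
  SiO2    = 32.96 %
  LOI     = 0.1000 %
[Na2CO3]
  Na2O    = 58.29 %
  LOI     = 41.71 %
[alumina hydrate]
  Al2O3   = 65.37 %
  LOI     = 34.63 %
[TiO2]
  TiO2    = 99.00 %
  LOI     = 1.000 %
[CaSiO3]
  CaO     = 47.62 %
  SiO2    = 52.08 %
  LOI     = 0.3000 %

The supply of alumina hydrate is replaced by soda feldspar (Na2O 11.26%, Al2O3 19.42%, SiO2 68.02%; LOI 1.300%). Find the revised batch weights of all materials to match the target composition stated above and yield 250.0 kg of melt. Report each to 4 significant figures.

The whole derivation holds exact precision all the way through. Working values appear, rounded to 4 significant digits, alongside each step. Each reported figure takes a single rounding. Derived quantities are re-derived using the weight values at 250.0 kg of glass at exact precision (ignition loss, the yield, totals, the six compositions, glass mass), as they appear in question or answer.
Target masses of each oxide per 250.0 kg melt:
  ZrO2: 1.068% × 250.0 = 2.670 kg
  Na2O: 6.764% × 250.0 = 16.91 kg
  TiO2: 3.041% × 250.0 = 7.602 kg
  Al2O3: 10.17% × 250.0 = 25.42 kg
  CaO: 1.518% × 250.0 = 3.795 kg
  SiO2: 77.44% × 250.0 = 193.6 kg
Balance tally, oxide-wise, with the batch weights as given, against the basis in use (sums match the target masses given rounding of the digits):
  ZrO2: 3.989·0.6694 = 2.670 kg (target 2.670 kg)
  Na2O: 4.020·0.5829 + 129.4·0.1126 = 16.91 kg (target 16.91 kg)
  TiO2: 7.679·0.9900 = 7.602 kg (target 7.602 kg)
  Al2O3: 100.6·0.003000 + 129.4·0.1942 = 25.43 kg (target 25.42 kg)
  CaO: 7.969·0.4762 = 3.795 kg (target 3.795 kg)
  SiO2: 100.6·0.9950 + 3.989·0.3296 + 129.4·0.6802 + 7.969·0.5208 = 193.6 kg (target 193.6 kg)
Mass balance on the glass: Σ batch − LOI loss = 250.0 kg (per-oxide target masses sum to 250.0 kg; stated basis 250.0 kg — rounding explains the deltas).
Whole-batch sum: Σ batch = 253.7 kg; Σ batch·LOI gives LOI loss = 3.665 kg; the yield ratio, glass ÷ batch: 98.56%.

Revised batch per 250.0 kg melt:
  sand: 100.6 kg
  zircon sand: 3.989 kg
  Na2CO3: 4.020 kg
  soda feldspar: 129.4 kg
  TiO2: 7.679 kg
  CaSiO3: 7.969 kg
Total batch = 253.7 kg; LOI loss = 3.665 kg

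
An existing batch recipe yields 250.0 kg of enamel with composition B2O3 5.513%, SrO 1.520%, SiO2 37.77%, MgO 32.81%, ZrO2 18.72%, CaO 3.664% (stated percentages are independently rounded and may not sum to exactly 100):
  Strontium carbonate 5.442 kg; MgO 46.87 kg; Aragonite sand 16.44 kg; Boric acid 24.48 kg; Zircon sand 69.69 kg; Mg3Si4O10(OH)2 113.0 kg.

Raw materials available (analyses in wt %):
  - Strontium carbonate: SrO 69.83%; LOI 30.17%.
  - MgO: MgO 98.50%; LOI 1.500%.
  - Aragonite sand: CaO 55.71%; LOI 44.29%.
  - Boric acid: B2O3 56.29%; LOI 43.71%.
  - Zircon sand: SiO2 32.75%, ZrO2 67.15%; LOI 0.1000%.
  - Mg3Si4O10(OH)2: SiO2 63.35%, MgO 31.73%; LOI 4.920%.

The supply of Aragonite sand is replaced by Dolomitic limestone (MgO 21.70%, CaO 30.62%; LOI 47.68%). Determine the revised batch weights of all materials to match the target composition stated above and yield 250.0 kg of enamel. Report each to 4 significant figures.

Revised batch per 250.0 kg enamel:
  Strontium carbonate: 5.442 kg
  MgO: 40.28 kg
  Dolomitic limestone: 29.92 kg
  Boric acid: 24.48 kg
  Zircon sand: 69.69 kg
  Mg3Si4O10(OH)2: 113.0 kg
Total batch = 282.8 kg; LOI loss = 32.84 kg

All internal work carries full precision in every operation; working values are displayed (rounded to 4 significant figures) on the page — each reported number is rounded only once — the derived quantities, which include totals, glass mass, the yield, ignition loss, the six compositions, are computed at full float precision, as set out in question or answer, from the weighed amounts per 250.0 kg of glass.
Per-oxide target masses for 250.0 kg enamel:
  B2O3: 5.513% × 250.0 = 13.78 kg
  SrO: 1.520% × 250.0 = 3.800 kg
  SiO2: 37.77% × 250.0 = 94.42 kg
  MgO: 32.81% × 250.0 = 82.02 kg
  ZrO2: 18.72% × 250.0 = 46.80 kg
  CaO: 3.664% × 250.0 = 9.160 kg
Per-oxide balance check from the weights as reported, per the basis as stated (target by target, the sums agree modulo rounding of the values):
  B2O3: 24.48·0.5629 = 13.78 kg (target 13.78 kg)
  SrO: 5.442·0.6983 = 3.800 kg (target 3.800 kg)
  SiO2: 69.69·0.3275 + 113.0·0.6335 = 94.41 kg (target 94.42 kg)
  MgO: 40.28·0.9850 + 29.92·0.2170 + 113.0·0.3173 = 82.02 kg (target 82.02 kg)
  ZrO2: 69.69·0.6715 = 46.80 kg (target 46.80 kg)
  CaO: 29.92·0.3062 = 9.162 kg (target 9.160 kg)
Consistency of the glass mass: batch total minus LOI = 250.0 kg (the Σ of target masses is 250.0 kg; against the stated basis, 250.0 kg — differing by rounding only).
Total batch = Σ batch = 282.8 kg; Σ batch·LOI gives LOI loss = 32.84 kg; yield, glass over the total, = 88.39%.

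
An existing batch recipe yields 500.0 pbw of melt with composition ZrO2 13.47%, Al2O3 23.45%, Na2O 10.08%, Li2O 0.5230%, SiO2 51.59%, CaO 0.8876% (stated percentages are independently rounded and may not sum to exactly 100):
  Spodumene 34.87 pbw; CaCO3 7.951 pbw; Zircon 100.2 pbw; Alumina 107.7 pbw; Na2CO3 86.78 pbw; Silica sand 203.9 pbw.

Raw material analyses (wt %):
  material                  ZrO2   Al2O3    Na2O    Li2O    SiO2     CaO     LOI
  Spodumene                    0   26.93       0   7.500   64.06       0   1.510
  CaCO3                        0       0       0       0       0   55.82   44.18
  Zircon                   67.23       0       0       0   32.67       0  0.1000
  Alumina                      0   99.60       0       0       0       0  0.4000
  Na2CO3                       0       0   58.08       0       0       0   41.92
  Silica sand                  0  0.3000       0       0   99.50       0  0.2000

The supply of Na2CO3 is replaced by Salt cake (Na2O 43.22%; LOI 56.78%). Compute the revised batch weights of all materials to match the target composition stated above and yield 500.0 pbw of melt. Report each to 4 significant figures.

Revised batch per 500.0 pbw melt:
  Spodumene: 34.87 pbw
  CaCO3: 7.951 pbw
  Zircon: 100.2 pbw
  Alumina: 107.7 pbw
  Salt cake: 116.6 pbw
  Silica sand: 203.9 pbw
Total batch = 571.2 pbw; LOI loss = 71.18 pbw

The intermediate values are displayed rounded to 4 significant digits as written. Every computation carries full float precision in all steps. Exactly one rounding is applied to each reported figure — derived quantities are recomputed starting from the weights at 500.0 pbw of glass in exact precision (the six compositions, the totals, yield, ignition loss, glass mass) precisely as stated by problem or answer.
Per-oxide target masses for 500.0 pbw melt:
  ZrO2: 13.47% × 500.0 = 67.35 pbw
  Al2O3: 23.45% × 500.0 = 117.2 pbw
  Na2O: 10.08% × 500.0 = 50.40 pbw
  Li2O: 0.5230% × 500.0 = 2.615 pbw
  SiO2: 51.59% × 500.0 = 258.0 pbw
  CaO: 0.8876% × 500.0 = 4.438 pbw
Verifying the oxide balance using the reported weights, at the basis given (oxide sums agree with the targets up to rounding of the answer):
  ZrO2: 100.2·0.6723 = 67.36 pbw (target 67.35 pbw)
  Al2O3: 34.87·0.2693 + 107.7·0.9960 + 203.9·0.003000 = 117.3 pbw (target 117.2 pbw)
  Na2O: 116.6·0.4322 = 50.39 pbw (target 50.40 pbw)
  Li2O: 34.87·0.07500 = 2.615 pbw (target 2.615 pbw)
  SiO2: 34.87·0.6406 + 100.2·0.3267 + 203.9·0.9950 = 258.0 pbw (target 258.0 pbw)
  CaO: 7.951·0.5582 = 4.438 pbw (target 4.438 pbw)
Auditing the glass mass value: net batch after ignition = 500.0 pbw (the targets, summed, come to 500.0 pbw; the stated basis being 500.0 pbw — a pure rounding effect).
Batch grand total — Σ batch = 571.2 pbw; ignition loss, Σ(batch × LOI) = 71.18 pbw; as yield: glass ÷ batch → 87.54%.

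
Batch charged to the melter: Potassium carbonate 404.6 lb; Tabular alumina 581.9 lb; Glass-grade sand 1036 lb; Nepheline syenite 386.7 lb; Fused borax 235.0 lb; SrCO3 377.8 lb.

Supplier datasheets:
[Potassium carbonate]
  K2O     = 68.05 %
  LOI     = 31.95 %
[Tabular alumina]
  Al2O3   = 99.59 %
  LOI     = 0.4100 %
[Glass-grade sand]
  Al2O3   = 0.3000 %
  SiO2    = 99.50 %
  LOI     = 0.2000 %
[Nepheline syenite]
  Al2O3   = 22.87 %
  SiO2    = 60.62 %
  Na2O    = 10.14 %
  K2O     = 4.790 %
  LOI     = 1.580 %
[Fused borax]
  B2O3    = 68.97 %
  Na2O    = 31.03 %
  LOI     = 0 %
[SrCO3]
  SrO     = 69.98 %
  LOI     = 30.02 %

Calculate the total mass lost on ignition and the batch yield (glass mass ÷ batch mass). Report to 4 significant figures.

LOI loss = 253.3 lb; glass = 2769 lb; yield = 91.62%

The intermediate values are shown rounded off to 4 significant digits as written — every computation maintains full float precision at every stage. Exactly one rounding goes into each reported value. The derived quantities, including the totals, the six compositions, glass mass, LOI, the yield, are computed from the weighed amounts at 2769 lb of glass at exact precision, exactly as shown in the question or the answer.
Material-by-material LOI:
  Potassium carbonate: 404.6 × 0.3195 = 129.3 lb
  Tabular alumina: 581.9 × 0.004100 = 2.386 lb
  Glass-grade sand: 1036 × 0.002000 = 2.072 lb
  Nepheline syenite: 386.7 × 0.01580 = 6.110 lb
  Fused borax: 235.0 × 0 = 0 lb
  SrCO3: 377.8 × 0.3002 = 113.4 lb
Total LOI = 253.3 lb
Glass = batch − LOI = 3022 − 253.3 = 2769 lb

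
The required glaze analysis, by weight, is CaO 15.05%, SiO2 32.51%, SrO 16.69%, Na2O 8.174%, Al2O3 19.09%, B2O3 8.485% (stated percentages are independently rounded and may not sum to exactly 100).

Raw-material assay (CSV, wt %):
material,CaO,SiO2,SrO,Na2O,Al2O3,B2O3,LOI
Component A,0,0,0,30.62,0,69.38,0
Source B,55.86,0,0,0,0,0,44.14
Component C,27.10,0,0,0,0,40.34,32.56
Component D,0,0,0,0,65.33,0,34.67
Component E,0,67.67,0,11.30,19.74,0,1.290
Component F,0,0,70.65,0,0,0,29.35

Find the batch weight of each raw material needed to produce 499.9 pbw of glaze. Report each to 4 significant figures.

Rounding to four significant digits applies to every working value as shown; full float precision is held at every stage. Every reported number is rounded only once — all derived quantities are rebuilt at exact precision (the yield, the six compositions, the totals, ignition loss, glass mass) from the batch weights on 499.9 pbw of glass, precisely as stated by either problem or answer.
Per-oxide target masses for 499.9 pbw glaze:
  CaO: 15.05% × 499.9 = 75.23 pbw
  SiO2: 32.51% × 499.9 = 162.5 pbw
  SrO: 16.69% × 499.9 = 83.43 pbw
  Na2O: 8.174% × 499.9 = 40.86 pbw
  Al2O3: 19.09% × 499.9 = 95.43 pbw
  B2O3: 8.485% × 499.9 = 42.42 pbw
Mass-balance tally per oxide given the weights on record, versus the basis set out (oxide sums agree with the targets up to rounding of the answer):
  CaO: 121.1·0.5586 + 28.06·0.2710 = 75.25 pbw (target 75.23 pbw)
  SiO2: 240.2·0.6767 = 162.5 pbw (target 162.5 pbw)
  SrO: 118.1·0.7065 = 83.44 pbw (target 83.43 pbw)
  Na2O: 44.82·0.3062 + 240.2·0.1130 = 40.87 pbw (target 40.86 pbw)
  Al2O3: 73.51·0.6533 + 240.2·0.1974 = 95.44 pbw (target 95.43 pbw)
  B2O3: 44.82·0.6938 + 28.06·0.4034 = 42.42 pbw (target 42.42 pbw)
The glass-mass cross-check: batch Σ − ignition loss = 500.0 pbw (the targets, summed, come to 499.9 pbw; with the basis standing at 499.9 pbw — rounding explains the deltas).
Total batch = Σ batch = 625.8 pbw; LOI loss = Σ batch·LOI = 125.8 pbw; yield = glass ÷ total batch = 79.89%.

Batch per 499.9 pbw glaze:
  Component A: 44.82 pbw
  Source B: 121.1 pbw
  Component C: 28.06 pbw
  Component D: 73.51 pbw
  Component E: 240.2 pbw
  Component F: 118.1 pbw
Total batch = 625.8 pbw; LOI loss = 125.8 pbw; yield = 79.89%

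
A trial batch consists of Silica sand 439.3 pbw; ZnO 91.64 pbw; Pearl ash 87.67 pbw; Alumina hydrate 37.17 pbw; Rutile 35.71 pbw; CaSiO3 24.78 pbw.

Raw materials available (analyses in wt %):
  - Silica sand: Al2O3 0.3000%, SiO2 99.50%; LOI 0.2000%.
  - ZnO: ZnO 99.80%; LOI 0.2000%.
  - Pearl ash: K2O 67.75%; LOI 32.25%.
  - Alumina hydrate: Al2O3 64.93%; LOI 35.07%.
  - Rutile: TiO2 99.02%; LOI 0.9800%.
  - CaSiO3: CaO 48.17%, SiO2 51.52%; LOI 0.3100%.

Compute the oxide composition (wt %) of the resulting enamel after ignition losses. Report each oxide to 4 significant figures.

The intermediate values appear, with 4-significant-digit rounding, in the printout. Full float precision is kept at each step. Each reported number is rounded only once; derived quantities are recomputed using the weight values for 673.5 pbw of glass at full float precision (LOI, glass mass, totals, the six compositions, the yield), precisely as stated by the question or the answer.
Delivered oxide masses:
  Al2O3: 439.3·0.003000 + 37.17·0.6493 = 25.45 pbw
  CaO: 24.78·0.4817 = 11.94 pbw
  ZnO: 91.64·0.9980 = 91.46 pbw
  TiO2: 35.71·0.9902 = 35.36 pbw
  K2O: 87.67·0.6775 = 59.40 pbw
  SiO2: 439.3·0.9950 + 24.78·0.5152 = 449.9 pbw
LOI: 439.3·0.002000 + 91.64·0.002000 + 87.67·0.3225 + 37.17·0.3507 + 35.71·0.009800 + 24.78·0.003100 = 42.80 pbw
Resulting glass, batch − LOI: 716.3 − 42.80 = 673.5 pbw (= Σ oxide masses)
oxide / glass × 100 gives the wt %

Glass mass = 673.5 pbw (batch 716.3 − LOI 42.80).
Composition: Al2O3 3.779%, CaO 1.772%, ZnO 13.58%, TiO2 5.250%, K2O 8.819%, SiO2 66.80%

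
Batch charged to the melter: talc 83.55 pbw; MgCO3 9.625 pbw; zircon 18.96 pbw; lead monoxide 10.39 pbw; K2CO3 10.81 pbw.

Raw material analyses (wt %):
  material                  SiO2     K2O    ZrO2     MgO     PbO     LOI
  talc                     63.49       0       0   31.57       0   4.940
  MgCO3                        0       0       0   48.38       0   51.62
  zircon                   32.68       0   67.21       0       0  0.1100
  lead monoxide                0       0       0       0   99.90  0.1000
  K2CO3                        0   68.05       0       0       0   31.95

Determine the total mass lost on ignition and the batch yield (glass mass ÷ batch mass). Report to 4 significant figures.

LOI loss = 12.58 pbw; glass = 120.8 pbw; yield = 90.56%

The whole derivation holds full precision in all steps; intermediates are printed rounded off to 4 significant digits in the printout — a single rounding produces every reported number — the derived quantities (yield, totals, net glass mass, ignition loss, five oxide percentages) are rebuilt using the weight values at 120.8 pbw of glass at full precision, exactly as shown in either problem or answer.
Material-by-material LOI:
  talc: 83.55 × 0.04940 = 4.127 pbw
  MgCO3: 9.625 × 0.5162 = 4.968 pbw
  zircon: 18.96 × 0.001100 = 0.02086 pbw
  lead monoxide: 10.39 × 0.001000 = 0.01039 pbw
  K2CO3: 10.81 × 0.3195 = 3.454 pbw
Total LOI = 12.58 pbw
Glass = batch − LOI = 133.3 − 12.58 = 120.8 pbw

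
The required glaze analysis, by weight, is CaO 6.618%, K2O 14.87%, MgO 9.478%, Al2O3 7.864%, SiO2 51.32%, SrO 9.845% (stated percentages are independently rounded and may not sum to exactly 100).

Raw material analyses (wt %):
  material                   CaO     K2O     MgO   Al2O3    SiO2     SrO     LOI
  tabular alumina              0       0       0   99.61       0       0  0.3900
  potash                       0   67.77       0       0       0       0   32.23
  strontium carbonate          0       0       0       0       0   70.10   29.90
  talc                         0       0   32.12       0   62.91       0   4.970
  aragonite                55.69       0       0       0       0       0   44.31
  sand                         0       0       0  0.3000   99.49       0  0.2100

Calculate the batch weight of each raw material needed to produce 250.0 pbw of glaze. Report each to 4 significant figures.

All internal work runs at full precision at every stage. Intermediates are displayed (rounded to 4 significant digits) alongside each step — each reported number includes exactly one rounding; the derived quantities (six oxide percentages, LOI, yield, the totals, net glass mass) are computed using the weight values at 250.0 pbw of glass at full precision, exactly as shown in the problem or answer text.
The oxide mass targets at 250.0 pbw glaze:
  CaO: 6.618% × 250.0 = 16.55 pbw
  K2O: 14.87% × 250.0 = 37.17 pbw
  MgO: 9.478% × 250.0 = 23.70 pbw
  Al2O3: 7.864% × 250.0 = 19.66 pbw
  SiO2: 51.32% × 250.0 = 128.3 pbw
  SrO: 9.845% × 250.0 = 24.61 pbw
Sums-versus-targets review on the weights just shown, per the basis as stated (sums match the target masses given rounding of the digits):
  CaO: 29.71·0.5569 = 16.55 pbw (target 16.55 pbw)
  K2O: 54.85·0.6777 = 37.17 pbw (target 37.17 pbw)
  MgO: 73.77·0.3212 = 23.69 pbw (target 23.70 pbw)
  Al2O3: 19.49·0.9961 + 82.31·0.003000 = 19.66 pbw (target 19.66 pbw)
  SiO2: 73.77·0.6291 + 82.31·0.9949 = 128.3 pbw (target 128.3 pbw)
  SrO: 35.11·0.7010 = 24.61 pbw (target 24.61 pbw)
Glass-mass sanity pass: total batch − LOI = 250.0 pbw (the Σ of target masses is 250.0 pbw; against the stated basis, 250.0 pbw — a pure rounding effect).
Summing the batch: Σ batch = 295.2 pbw; loss to ignition Σ batch·LOI = 45.26 pbw; yield: glass divided by total = 84.67%.

Batch per 250.0 pbw glaze:
  tabular alumina: 19.49 pbw
  potash: 54.85 pbw
  strontium carbonate: 35.11 pbw
  talc: 73.77 pbw
  aragonite: 29.71 pbw
  sand: 82.31 pbw
Total batch = 295.2 pbw; LOI loss = 45.26 pbw; yield = 84.67%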